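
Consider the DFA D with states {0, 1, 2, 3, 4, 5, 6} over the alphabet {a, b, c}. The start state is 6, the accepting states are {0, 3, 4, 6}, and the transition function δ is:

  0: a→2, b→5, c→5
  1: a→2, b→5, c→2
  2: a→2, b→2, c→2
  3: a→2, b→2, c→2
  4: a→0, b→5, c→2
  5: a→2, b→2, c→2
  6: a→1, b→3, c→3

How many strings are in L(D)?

The useful subgraph on states {3, 6} is acyclic, so L(D) is finite; the longest accepting path visits 2 useful states, giving maximum string length 1.
Counting accepting paths from 6 by length: 1 of length 0, 2 of length 1. Total 3.

3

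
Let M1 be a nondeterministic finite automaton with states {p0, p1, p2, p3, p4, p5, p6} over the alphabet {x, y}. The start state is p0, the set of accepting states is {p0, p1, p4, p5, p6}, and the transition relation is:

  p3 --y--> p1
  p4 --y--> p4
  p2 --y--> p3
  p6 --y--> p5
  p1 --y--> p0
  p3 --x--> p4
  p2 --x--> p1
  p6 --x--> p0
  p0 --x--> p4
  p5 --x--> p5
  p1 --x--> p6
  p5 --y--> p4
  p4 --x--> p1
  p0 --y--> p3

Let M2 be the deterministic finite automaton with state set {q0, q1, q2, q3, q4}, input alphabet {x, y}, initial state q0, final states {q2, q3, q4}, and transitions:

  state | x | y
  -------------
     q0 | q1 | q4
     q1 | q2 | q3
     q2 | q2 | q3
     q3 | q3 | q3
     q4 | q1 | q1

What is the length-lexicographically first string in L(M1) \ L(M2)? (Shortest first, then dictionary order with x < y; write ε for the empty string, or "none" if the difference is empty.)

The empty string ε is accepted by M1 but not by M2.
Since ε is the unique shortest string, it is the required witness.

ε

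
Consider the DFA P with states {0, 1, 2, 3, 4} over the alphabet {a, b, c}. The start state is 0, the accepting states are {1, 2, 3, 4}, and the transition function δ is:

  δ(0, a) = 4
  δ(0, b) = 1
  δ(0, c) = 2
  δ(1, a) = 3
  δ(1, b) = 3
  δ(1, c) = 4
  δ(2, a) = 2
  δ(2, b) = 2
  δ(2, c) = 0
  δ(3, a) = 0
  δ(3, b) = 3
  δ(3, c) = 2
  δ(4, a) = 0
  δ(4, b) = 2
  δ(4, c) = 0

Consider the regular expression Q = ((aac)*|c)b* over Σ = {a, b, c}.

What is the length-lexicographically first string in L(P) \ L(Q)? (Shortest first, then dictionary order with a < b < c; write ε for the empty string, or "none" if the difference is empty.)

a

The string a is accepted by P but not by Q.
No shorter string lies in the difference, and a is the lexicographically first length-1 string in L(P) \ L(Q).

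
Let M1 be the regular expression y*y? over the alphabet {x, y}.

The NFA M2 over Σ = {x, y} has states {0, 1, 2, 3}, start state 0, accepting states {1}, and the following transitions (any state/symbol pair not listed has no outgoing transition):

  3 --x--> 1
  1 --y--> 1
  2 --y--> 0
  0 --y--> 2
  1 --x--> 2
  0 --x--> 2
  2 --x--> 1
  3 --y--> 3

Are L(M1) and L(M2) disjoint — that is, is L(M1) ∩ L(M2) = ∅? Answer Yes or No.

Converting the expression M1 to a DFA (subset construction, then merging equivalent states) gives the minimal DFA with states {r0, r1}, start state r0, accepting states {r0} and transitions r0: x→r1, y→r0; r1: x→r1, y→r1.
Exploring the product automaton M1 × M2 from the start pair (r0, 0), following both machines on each input symbol, reaches 5 state pairs: (r0, 0), (r1, 2), (r0, 2), (r1, 1), (r1, 0).
M1 accepts in {r0} and M2 accepts in {1}; no reachable pair has both components accepting, so no string drives both machines to acceptance simultaneously and L(M1) ∩ L(M2) = ∅.
So no string is accepted by both, and the intersection is empty.

Yes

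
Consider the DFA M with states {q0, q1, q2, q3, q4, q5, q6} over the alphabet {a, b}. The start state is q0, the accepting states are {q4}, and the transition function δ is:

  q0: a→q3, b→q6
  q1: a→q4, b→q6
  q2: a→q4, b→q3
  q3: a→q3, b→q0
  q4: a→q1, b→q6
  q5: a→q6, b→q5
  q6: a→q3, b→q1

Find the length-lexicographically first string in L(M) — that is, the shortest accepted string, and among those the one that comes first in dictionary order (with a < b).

A breadth-first search from q0 reaches an accepting state first via the path q0 → q6 → q1 → q4 on input bba.
No string of length < 3 is accepted (BFS exhausts all shorter strings without reaching an accepting state), and bba is the lexicographically least accepting string of length 3.

bba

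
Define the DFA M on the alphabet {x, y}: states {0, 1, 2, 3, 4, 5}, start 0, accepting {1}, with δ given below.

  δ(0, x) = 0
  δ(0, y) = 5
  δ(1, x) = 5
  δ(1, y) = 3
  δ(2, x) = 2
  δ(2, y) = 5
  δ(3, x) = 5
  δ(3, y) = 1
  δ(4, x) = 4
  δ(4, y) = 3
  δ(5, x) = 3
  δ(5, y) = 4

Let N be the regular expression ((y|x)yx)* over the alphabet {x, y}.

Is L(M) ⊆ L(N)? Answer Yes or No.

The string yxy is in L(M) but not in L(N).
So L(M) ⊄ L(N).

No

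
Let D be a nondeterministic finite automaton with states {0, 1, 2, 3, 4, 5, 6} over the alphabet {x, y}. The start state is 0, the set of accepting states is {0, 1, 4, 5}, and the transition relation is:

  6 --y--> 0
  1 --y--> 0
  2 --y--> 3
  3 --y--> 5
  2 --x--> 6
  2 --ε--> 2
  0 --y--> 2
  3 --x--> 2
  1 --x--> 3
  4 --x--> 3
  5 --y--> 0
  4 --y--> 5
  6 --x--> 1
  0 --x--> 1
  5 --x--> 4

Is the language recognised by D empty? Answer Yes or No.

The empty string ε is accepted: the run 0 ends in the accepting state 0.
Since at least one string is accepted, L(D) is not empty.

No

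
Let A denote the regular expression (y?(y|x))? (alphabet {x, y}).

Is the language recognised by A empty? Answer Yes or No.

The empty string ε matches the expression, so it belongs to L(A).
Since L(A) contains at least one string, it is not empty.

No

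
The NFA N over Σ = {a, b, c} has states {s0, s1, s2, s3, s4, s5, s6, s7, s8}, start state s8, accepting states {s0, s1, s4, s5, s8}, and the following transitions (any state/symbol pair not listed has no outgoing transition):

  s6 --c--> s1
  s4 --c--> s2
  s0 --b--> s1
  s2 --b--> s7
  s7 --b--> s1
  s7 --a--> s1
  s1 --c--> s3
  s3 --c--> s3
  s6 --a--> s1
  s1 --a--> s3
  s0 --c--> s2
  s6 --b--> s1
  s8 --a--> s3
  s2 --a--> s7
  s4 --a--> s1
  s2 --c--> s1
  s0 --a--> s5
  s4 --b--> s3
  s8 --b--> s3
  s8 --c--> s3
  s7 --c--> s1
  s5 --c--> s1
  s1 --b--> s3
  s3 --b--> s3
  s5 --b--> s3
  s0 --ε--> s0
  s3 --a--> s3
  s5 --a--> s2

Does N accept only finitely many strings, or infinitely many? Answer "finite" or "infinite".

finite

The useful states (reachable from s8 and able to reach an accepting state) are {s8}.
Restricted to these states the transition graph has no cycle, so every accepting path has bounded length and L is finite.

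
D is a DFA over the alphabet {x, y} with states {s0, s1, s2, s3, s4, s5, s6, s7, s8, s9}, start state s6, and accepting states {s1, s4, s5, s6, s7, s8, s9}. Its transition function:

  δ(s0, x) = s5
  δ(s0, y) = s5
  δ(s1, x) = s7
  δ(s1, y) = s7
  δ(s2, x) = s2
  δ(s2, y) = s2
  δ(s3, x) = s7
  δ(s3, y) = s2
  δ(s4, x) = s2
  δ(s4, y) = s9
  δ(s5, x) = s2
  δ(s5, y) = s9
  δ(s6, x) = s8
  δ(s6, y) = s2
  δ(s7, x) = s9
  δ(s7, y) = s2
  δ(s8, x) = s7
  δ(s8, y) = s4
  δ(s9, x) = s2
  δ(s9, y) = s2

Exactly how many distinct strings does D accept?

The useful subgraph on states {s4, s6, s7, s8, s9} is acyclic, so L(D) is finite; the longest accepting path visits 4 useful states, giving maximum string length 3.
Counting accepting paths from s6 by length: 1 of length 0, 1 of length 1, 2 of length 2, 2 of length 3. Total 6.

6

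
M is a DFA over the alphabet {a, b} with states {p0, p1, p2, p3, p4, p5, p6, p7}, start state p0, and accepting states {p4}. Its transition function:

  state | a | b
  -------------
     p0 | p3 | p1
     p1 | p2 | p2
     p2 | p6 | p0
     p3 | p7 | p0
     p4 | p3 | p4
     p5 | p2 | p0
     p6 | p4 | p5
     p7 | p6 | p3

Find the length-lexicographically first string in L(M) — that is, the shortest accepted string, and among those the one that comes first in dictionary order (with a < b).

A breadth-first search from p0 reaches an accepting state first via the path p0 → p3 → p7 → p6 → p4 on input aaaa.
No string of length < 4 is accepted (BFS exhausts all shorter strings without reaching an accepting state), and aaaa is the lexicographically least accepting string of length 4.

aaaa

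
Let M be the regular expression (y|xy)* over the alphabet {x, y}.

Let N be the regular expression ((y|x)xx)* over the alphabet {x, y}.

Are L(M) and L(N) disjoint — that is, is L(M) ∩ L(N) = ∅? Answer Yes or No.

No

The empty string ε is accepted by both M and N.
Hence L(M) ∩ L(N) ≠ ∅.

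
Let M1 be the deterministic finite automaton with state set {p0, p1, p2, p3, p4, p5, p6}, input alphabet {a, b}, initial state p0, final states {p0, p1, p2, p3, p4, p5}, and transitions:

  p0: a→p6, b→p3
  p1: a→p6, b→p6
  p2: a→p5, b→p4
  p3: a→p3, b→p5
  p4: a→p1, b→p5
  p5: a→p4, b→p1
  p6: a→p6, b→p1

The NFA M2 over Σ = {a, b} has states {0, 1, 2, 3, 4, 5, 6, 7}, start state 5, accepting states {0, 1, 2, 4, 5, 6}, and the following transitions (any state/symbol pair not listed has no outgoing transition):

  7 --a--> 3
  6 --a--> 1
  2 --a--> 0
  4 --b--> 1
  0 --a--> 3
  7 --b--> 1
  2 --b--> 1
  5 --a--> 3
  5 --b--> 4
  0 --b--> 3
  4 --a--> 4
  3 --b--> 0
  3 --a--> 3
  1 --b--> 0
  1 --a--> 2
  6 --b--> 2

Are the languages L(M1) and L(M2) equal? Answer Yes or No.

Yes

Exploring the product automaton M1 × M2 from the start pair (p0, 5), following both machines on each input symbol, reaches 6 state pairs: (p0, 5), (p6, 3), (p3, 4), (p1, 0), (p5, 1), (p4, 2).
M1 accepts in {p0, p1, p2, p3, p4, p5} and M2 accepts in {0, 1, 2, 4, 5, 6}. In every reachable pair the two components are either both accepting — (p0, 5), (p3, 4), (p1, 0), (p5, 1), (p4, 2) — or both non-accepting, so no string is accepted by exactly one of the machines: L(M1) \ L(M2) and L(M2) \ L(M1) are both empty.
Hence every string is accepted by M1 iff it is accepted by M2, and the two languages coincide.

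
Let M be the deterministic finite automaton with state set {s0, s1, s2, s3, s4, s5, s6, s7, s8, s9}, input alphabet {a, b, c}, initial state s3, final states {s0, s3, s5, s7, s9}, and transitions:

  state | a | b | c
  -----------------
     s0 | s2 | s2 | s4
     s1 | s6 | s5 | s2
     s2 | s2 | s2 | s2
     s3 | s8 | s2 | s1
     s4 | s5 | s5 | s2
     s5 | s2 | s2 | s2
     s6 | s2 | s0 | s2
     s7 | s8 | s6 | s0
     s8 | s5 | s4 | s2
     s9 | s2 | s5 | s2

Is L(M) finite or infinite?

The useful states (reachable from s3 and able to reach an accepting state) are {s0, s1, s3, s4, s5, s6, s8}.
Restricted to these states the transition graph has no cycle, so every accepting path has bounded length and L is finite.

finite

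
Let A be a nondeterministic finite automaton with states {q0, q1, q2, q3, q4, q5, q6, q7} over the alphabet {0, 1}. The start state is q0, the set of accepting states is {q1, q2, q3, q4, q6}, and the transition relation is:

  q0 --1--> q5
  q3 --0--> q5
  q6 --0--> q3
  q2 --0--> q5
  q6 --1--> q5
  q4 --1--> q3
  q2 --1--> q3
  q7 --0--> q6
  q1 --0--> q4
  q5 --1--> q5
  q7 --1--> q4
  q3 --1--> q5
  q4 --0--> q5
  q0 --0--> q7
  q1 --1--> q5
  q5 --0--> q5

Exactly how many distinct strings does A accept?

The useful subgraph on states {q0, q3, q4, q6, q7} is acyclic, so L(A) is finite; the longest accepting path visits 4 useful states, giving maximum string length 3.
Counting accepting paths from q0 by length: 2 of length 2, 2 of length 3. Total 4.

4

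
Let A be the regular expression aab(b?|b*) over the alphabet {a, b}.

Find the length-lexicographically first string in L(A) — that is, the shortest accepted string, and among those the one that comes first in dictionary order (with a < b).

By inspection of the expression, no string of length less than 3 matches, and aab is the lexicographically first match of length 3.

aab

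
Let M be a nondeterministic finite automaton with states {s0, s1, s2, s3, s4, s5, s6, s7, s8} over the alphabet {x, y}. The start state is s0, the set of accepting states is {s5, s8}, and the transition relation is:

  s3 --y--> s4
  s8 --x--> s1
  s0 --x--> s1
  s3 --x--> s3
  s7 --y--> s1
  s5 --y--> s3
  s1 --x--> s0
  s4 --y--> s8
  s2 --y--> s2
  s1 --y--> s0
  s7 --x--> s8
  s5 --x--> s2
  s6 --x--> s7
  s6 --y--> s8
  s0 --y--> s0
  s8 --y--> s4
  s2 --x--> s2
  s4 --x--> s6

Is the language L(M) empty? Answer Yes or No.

The states reachable from the start state are {s0, s1}.
None of the accepting states {s5, s8} is reachable, so no string is accepted and L(M) = ∅.

Yes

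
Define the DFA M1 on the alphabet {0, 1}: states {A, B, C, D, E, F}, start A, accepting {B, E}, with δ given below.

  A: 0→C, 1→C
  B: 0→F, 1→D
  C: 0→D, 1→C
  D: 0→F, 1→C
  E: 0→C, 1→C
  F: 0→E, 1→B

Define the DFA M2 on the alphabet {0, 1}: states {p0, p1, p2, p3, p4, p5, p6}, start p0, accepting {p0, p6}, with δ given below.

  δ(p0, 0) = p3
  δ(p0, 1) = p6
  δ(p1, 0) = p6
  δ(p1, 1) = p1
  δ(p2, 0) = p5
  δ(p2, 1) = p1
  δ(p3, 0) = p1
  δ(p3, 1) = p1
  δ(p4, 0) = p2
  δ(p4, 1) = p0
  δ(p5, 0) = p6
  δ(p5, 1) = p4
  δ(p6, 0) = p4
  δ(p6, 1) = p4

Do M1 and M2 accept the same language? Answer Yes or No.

No

The string 0000 is accepted by M1 but rejected by M2.
So L(M1) ≠ L(M2).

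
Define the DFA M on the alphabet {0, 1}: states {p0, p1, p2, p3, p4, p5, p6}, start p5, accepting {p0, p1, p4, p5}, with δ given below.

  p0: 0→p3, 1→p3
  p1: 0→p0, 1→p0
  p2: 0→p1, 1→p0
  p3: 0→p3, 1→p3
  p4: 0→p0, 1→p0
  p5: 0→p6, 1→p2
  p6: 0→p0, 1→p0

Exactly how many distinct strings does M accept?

The useful subgraph on states {p0, p1, p2, p5, p6} is acyclic, so L(M) is finite; the longest accepting path visits 4 useful states, giving maximum string length 3.
Counting accepting paths from p5 by length: 1 of length 0, 4 of length 2, 2 of length 3. Total 7.

7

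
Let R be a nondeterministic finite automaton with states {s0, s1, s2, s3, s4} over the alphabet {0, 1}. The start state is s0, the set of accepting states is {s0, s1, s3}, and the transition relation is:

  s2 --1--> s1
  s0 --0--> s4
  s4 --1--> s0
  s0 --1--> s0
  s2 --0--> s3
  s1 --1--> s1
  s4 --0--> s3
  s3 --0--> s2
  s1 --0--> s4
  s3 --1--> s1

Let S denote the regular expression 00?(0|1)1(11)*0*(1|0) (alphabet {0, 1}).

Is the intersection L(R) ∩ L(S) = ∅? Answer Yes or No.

No

The string 0011 is accepted by both R and S.
Hence L(R) ∩ L(S) ≠ ∅.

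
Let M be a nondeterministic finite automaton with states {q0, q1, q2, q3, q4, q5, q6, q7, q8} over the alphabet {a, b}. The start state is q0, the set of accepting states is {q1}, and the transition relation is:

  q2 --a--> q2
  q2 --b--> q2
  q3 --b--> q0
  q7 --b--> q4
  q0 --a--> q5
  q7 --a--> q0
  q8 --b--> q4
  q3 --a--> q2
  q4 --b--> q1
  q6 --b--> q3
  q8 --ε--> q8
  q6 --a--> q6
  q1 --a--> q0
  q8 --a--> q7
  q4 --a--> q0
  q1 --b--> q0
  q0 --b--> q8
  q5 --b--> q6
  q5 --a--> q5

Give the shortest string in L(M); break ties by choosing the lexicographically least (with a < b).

A breadth-first search from q0 reaches an accepting state first via the path q0 → q8 → q4 → q1 on input bbb.
No string of length < 3 is accepted (BFS exhausts all shorter strings without reaching an accepting state), and bbb is the lexicographically least accepting string of length 3.

bbb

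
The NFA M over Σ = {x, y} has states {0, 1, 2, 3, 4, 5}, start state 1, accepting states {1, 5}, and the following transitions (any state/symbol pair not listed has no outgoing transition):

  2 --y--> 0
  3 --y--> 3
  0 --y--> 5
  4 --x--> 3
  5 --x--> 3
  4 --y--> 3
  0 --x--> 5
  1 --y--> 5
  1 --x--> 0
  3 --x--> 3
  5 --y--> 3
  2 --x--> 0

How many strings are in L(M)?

The useful subgraph on states {0, 1, 5} is acyclic, so L(M) is finite; the longest accepting path visits 3 useful states, giving maximum string length 2.
Counting accepting paths from 1 by length: 1 of length 0, 1 of length 1, 2 of length 2. Total 4.

4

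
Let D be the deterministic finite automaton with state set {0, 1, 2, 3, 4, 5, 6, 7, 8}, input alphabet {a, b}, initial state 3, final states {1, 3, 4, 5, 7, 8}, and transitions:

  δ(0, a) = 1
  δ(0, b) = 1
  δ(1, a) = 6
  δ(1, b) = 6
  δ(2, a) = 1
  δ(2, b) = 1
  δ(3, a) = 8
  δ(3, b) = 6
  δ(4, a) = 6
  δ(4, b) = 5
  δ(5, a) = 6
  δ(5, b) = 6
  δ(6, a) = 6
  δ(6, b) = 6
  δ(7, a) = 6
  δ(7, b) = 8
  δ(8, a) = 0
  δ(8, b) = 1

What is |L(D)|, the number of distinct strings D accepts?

5

The useful subgraph on states {0, 1, 3, 8} is acyclic, so L(D) is finite; the longest accepting path visits 4 useful states, giving maximum string length 3.
Counting accepting paths from 3 by length: 1 of length 0, 1 of length 1, 1 of length 2, 2 of length 3. Total 5.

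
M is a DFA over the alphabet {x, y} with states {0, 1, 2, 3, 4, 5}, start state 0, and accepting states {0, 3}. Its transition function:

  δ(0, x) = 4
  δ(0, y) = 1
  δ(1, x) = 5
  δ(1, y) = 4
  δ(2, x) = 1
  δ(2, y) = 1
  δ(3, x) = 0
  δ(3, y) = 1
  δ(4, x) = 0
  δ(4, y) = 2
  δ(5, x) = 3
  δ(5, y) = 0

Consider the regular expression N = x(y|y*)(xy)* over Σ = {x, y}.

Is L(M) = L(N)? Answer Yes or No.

The empty string ε is accepted by M but rejected by N.
So L(M) ≠ L(N).

No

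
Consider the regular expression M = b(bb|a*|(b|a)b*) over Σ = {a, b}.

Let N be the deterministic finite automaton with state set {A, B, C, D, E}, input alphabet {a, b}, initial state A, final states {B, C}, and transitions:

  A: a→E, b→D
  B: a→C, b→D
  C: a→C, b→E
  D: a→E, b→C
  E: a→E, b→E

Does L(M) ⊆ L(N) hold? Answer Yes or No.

No

The string b is in L(M) but not in L(N).
So L(M) ⊄ L(N).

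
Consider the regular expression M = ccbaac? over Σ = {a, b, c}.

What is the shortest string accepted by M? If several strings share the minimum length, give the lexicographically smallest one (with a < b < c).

By inspection of the expression, no string of length less than 5 matches, and ccbaa is the lexicographically first match of length 5.

ccbaa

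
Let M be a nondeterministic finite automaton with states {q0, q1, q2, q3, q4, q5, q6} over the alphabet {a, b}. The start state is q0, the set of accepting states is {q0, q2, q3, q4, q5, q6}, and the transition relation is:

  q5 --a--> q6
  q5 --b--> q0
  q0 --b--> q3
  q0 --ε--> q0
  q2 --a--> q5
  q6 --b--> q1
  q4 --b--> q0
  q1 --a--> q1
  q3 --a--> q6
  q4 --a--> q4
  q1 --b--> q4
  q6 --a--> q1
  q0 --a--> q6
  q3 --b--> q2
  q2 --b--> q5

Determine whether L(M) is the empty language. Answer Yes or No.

The empty string ε is accepted: the run q0 ends in the accepting state q0.
Since at least one string is accepted, L(M) is not empty.

No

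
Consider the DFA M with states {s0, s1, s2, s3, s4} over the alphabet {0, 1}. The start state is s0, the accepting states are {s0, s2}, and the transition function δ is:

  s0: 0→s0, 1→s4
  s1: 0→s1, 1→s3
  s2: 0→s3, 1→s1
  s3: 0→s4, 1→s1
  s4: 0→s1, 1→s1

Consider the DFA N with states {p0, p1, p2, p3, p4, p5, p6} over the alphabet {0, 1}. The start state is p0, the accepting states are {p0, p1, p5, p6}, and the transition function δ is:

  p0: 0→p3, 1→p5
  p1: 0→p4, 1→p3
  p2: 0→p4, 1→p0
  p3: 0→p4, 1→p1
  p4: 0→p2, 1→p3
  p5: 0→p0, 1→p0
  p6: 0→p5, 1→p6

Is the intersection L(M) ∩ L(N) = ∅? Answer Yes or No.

No

The empty string ε is accepted by both M and N.
Hence L(M) ∩ L(N) ≠ ∅.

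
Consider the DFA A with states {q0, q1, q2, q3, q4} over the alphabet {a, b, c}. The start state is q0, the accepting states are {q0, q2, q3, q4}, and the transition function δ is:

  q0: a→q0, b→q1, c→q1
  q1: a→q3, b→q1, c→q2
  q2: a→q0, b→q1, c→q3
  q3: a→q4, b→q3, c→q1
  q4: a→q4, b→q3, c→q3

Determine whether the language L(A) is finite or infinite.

infinite

State q0 is reachable from the start and can reach an accepting state, and it lies on the cycle q0 → q0.
Traversing that cycle any number of times yields accepted strings of unbounded length, so the language is infinite.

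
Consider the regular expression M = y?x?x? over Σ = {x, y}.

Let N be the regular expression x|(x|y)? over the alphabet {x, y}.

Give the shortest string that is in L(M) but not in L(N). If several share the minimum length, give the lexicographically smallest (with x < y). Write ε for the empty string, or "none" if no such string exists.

xx

The string xx is accepted by M but not by N.
No shorter string lies in the difference, and xx is the lexicographically first length-2 string in L(M) \ L(N).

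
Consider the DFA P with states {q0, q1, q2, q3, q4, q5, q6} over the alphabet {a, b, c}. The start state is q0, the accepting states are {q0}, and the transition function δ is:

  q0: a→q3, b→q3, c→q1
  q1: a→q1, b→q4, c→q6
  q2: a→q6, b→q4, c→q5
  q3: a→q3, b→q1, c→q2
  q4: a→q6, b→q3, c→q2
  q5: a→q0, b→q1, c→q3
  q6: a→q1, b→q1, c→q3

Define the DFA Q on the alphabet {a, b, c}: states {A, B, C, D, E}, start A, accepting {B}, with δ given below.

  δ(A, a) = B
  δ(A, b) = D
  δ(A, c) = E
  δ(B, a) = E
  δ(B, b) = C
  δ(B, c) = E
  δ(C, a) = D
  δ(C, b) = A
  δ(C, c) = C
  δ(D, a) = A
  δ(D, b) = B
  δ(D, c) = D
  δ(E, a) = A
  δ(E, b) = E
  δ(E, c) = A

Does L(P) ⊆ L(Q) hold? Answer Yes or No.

No

The empty string ε is in L(P) but not in L(Q).
So L(P) ⊄ L(Q).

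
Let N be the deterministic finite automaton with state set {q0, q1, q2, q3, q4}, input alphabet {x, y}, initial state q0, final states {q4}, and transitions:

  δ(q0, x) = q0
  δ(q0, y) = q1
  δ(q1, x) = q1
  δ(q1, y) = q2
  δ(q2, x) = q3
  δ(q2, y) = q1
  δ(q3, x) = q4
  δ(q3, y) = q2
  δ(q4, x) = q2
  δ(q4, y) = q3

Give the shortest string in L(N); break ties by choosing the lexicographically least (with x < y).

yyxx

A breadth-first search from q0 reaches an accepting state first via the path q0 → q1 → q2 → q3 → q4 on input yyxx.
No string of length < 4 is accepted (BFS exhausts all shorter strings without reaching an accepting state), and yyxx is the lexicographically least accepting string of length 4.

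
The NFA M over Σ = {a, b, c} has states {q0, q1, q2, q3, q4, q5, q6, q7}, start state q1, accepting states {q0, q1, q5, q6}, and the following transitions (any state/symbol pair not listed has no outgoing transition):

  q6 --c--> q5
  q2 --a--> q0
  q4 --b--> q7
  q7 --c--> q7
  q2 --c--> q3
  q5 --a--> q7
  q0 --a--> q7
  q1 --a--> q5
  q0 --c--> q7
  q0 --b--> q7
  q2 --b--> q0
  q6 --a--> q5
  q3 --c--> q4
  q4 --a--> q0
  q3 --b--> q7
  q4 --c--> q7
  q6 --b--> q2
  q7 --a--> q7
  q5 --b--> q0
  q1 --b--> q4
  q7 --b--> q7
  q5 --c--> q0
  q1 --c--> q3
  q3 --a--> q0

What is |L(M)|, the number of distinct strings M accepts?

7

The useful subgraph on states {q0, q1, q3, q4, q5} is acyclic, so L(M) is finite; the longest accepting path visits 4 useful states, giving maximum string length 3.
Counting accepting paths from q1 by length: 1 of length 0, 1 of length 1, 4 of length 2, 1 of length 3. Total 7.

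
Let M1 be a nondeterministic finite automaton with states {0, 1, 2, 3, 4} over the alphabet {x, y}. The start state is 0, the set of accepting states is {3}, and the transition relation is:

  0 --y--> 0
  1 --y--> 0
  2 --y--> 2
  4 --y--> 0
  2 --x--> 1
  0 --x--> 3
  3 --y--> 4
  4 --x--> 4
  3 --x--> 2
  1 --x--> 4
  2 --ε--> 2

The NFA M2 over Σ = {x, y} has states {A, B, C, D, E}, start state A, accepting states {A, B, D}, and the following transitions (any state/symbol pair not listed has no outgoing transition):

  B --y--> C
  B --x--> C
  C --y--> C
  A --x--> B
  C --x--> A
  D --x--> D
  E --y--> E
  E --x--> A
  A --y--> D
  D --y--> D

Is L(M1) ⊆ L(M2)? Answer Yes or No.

Yes

Exploring the product automaton M1 × M2 from the start pair (0, A), following both machines on each input symbol, reaches 16 state pairs: (0, A), (3, B), (0, D), (2, C), (4, C), (3, D), (1, A), (4, A), (0, C), (2, D), (4, D), (4, B), (3, A), (1, D), (2, B), (1, C).
M1 accepts in {3} and M2 accepts in {A, B, D}. The reachable pairs whose M1-component is accepting are (3, B), (3, D), (3, A); in each of them the M2-component is accepting too, so the product for L(M1) \ L(M2) (M1-component accepting, M2-component rejecting) has no reachable accepting pair and the difference is empty.
Hence every string in L(M1) is also in L(M2).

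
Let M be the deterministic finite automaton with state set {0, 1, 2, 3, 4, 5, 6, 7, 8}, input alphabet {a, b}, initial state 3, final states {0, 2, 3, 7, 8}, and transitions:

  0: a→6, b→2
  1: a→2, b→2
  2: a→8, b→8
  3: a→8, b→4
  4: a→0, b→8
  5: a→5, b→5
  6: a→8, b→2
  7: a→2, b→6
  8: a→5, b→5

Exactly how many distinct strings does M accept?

The useful subgraph on states {0, 2, 3, 4, 6, 8} is acyclic, so L(M) is finite; the longest accepting path visits 6 useful states, giving maximum string length 5.
Counting accepting paths from 3 by length: 1 of length 0, 1 of length 1, 2 of length 2, 1 of length 3, 4 of length 4, 2 of length 5. Total 11.

11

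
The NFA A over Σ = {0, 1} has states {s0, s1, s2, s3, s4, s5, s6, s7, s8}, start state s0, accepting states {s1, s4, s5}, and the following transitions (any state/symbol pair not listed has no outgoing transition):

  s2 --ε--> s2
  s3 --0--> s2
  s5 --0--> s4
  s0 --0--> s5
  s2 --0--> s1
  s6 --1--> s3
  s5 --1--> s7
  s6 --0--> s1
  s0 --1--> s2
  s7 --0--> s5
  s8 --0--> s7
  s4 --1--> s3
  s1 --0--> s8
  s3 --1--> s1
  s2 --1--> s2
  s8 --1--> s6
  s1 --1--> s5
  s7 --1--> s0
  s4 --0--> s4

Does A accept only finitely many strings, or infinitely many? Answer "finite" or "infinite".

infinite

State s1 is reachable from the start and can reach an accepting state, and it lies on the cycle s1 → s8 → s6 → s1.
Traversing that cycle any number of times yields accepted strings of unbounded length, so the language is infinite.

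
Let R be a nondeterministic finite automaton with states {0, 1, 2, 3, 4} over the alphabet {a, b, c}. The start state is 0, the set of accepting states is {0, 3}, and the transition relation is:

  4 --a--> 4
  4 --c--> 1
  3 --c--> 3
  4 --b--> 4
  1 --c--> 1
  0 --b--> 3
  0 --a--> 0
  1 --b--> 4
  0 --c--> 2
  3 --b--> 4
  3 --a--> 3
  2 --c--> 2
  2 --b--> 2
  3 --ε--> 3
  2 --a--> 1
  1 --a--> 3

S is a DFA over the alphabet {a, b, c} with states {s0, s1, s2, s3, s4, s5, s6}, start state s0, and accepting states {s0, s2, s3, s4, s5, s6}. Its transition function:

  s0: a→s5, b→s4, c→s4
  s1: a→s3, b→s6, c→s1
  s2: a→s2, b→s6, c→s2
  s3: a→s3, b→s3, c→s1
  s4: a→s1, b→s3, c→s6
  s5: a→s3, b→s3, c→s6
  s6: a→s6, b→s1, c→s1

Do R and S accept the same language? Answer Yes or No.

No

The string ba is accepted by R but rejected by S.
So L(R) ≠ L(S).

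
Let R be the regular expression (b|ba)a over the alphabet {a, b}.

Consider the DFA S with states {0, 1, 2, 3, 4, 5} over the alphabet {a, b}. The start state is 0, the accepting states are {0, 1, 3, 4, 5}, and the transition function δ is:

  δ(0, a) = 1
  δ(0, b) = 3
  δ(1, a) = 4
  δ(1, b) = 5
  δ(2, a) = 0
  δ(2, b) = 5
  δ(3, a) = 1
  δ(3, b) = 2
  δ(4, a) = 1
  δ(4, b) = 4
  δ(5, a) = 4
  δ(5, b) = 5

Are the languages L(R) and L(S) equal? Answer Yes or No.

The empty string ε is accepted by S but rejected by R.
So L(R) ≠ L(S).

No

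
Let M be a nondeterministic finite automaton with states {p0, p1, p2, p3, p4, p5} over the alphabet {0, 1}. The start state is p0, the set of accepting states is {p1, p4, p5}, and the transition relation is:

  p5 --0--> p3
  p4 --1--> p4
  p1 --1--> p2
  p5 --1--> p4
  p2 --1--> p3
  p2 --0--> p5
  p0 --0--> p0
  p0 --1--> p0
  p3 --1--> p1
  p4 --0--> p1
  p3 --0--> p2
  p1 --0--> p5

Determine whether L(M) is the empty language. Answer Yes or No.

Yes

The states reachable from the start state are {p0}.
None of the accepting states {p1, p4, p5} is reachable, so no string is accepted and L(M) = ∅.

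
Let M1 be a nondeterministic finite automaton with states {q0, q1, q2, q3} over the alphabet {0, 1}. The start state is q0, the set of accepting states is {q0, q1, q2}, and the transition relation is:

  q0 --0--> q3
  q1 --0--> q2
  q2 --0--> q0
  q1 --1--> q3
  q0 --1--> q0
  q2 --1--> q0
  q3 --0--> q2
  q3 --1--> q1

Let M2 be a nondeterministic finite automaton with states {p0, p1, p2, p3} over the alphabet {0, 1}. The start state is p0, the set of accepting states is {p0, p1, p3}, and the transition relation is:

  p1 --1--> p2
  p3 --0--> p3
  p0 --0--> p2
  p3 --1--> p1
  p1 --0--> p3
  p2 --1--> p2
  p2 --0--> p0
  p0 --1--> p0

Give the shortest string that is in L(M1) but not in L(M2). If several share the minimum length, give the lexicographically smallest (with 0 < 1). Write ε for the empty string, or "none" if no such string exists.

The string 01 is accepted by M1 but not by M2.
No shorter string lies in the difference, and 01 is the lexicographically first length-2 string in L(M1) \ L(M2).

01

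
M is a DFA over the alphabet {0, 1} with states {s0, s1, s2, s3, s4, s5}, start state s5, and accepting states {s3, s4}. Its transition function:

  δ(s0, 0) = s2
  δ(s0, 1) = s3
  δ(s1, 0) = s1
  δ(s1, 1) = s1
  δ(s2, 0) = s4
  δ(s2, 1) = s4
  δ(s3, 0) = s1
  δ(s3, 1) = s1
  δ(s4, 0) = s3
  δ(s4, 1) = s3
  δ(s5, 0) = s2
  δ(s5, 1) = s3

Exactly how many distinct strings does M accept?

The useful subgraph on states {s2, s3, s4, s5} is acyclic, so L(M) is finite; the longest accepting path visits 4 useful states, giving maximum string length 3.
Counting accepting paths from s5 by length: 1 of length 1, 2 of length 2, 4 of length 3. Total 7.

7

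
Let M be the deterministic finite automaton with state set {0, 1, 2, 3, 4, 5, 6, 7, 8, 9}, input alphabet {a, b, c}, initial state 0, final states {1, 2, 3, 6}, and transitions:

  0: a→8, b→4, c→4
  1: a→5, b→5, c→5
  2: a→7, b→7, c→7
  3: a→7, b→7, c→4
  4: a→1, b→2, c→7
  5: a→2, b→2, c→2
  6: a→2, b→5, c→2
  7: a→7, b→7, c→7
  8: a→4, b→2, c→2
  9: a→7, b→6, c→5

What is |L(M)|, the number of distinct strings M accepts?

35

The useful subgraph on states {0, 1, 2, 4, 5, 8} is acyclic, so L(M) is finite; the longest accepting path visits 6 useful states, giving maximum string length 5.
Counting accepting paths from 0 by length: 6 of length 2, 2 of length 3, 18 of length 4, 9 of length 5. Total 35.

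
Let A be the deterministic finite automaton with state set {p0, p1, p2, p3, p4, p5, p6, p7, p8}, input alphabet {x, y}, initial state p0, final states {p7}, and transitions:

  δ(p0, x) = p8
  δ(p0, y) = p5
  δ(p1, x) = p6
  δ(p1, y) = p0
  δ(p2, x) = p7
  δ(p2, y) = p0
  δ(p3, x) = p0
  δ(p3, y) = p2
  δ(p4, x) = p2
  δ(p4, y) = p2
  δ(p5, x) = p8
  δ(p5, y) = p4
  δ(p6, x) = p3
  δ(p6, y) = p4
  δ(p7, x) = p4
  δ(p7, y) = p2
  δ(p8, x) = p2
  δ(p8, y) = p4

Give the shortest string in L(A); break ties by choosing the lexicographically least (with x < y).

xxx

A breadth-first search from p0 reaches an accepting state first via the path p0 → p8 → p2 → p7 on input xxx.
No string of length < 3 is accepted (BFS exhausts all shorter strings without reaching an accepting state), and xxx is the lexicographically least accepting string of length 3.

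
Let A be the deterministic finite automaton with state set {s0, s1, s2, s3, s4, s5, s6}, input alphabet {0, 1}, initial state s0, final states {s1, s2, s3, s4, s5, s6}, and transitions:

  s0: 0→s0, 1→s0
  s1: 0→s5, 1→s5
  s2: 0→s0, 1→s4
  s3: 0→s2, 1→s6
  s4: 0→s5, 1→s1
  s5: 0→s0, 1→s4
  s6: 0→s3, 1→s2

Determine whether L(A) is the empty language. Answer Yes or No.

The states reachable from the start state are {s0}.
None of the accepting states {s1, s2, s3, s4, s5, s6} is reachable, so no string is accepted and L(A) = ∅.

Yes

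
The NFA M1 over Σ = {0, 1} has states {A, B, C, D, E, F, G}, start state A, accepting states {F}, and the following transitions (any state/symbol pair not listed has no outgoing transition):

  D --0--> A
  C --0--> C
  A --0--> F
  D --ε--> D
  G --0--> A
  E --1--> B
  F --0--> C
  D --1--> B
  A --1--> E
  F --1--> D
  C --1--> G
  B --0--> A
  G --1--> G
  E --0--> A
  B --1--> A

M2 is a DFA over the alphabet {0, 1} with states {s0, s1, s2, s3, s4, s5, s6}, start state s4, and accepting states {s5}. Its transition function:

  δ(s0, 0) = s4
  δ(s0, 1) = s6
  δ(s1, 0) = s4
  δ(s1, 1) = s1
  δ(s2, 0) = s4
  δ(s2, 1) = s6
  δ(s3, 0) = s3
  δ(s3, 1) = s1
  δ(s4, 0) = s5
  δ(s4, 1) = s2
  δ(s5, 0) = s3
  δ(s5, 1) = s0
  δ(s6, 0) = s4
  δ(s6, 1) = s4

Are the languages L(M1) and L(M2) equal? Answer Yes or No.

Yes

Exploring the product automaton M1 × M2 from the start pair (A, s4), following both machines on each input symbol, reaches 7 state pairs: (A, s4), (F, s5), (E, s2), (C, s3), (D, s0), (B, s6), (G, s1).
M1 accepts in {F} and M2 accepts in {s5}. In every reachable pair the two components are either both accepting — (F, s5) — or both non-accepting, so no string is accepted by exactly one of the machines: L(M1) \ L(M2) and L(M2) \ L(M1) are both empty.
Hence every string is accepted by M1 iff it is accepted by M2, and the two languages coincide.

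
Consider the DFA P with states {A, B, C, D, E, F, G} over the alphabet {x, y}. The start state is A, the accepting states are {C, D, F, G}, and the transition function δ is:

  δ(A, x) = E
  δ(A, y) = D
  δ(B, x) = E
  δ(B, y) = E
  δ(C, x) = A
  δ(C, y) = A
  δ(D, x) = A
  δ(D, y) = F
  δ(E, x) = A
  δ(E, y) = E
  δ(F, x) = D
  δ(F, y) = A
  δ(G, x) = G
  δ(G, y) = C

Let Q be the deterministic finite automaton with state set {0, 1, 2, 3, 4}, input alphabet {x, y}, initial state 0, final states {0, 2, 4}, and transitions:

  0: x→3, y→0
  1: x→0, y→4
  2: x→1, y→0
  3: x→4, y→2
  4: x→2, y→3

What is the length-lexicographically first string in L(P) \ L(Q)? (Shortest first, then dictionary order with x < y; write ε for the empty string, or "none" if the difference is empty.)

xxy

The string xxy is accepted by P but not by Q.
No shorter string lies in the difference, and xxy is the lexicographically first length-3 string in L(P) \ L(Q).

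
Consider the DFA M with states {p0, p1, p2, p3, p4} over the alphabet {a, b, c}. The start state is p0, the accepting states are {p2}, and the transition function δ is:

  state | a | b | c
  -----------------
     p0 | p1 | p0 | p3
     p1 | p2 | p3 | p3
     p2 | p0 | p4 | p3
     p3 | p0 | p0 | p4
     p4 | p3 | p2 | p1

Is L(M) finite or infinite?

State p0 is reachable from the start and can reach an accepting state, and it lies on the cycle p0 → p0.
Traversing that cycle any number of times yields accepted strings of unbounded length, so the language is infinite.

infinite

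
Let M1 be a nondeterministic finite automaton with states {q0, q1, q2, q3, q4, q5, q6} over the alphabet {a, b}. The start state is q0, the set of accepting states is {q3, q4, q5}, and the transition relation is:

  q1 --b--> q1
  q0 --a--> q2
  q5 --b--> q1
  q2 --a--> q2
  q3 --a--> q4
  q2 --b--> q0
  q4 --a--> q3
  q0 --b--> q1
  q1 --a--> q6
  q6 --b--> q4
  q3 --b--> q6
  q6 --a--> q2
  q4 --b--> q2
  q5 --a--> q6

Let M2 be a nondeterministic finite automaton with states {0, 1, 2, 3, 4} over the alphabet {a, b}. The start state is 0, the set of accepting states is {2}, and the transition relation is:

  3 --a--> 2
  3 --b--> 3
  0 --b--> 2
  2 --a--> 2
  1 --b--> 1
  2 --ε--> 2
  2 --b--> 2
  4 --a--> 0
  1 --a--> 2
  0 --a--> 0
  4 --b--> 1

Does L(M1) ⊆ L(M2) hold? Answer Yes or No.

Yes

Exploring the product automaton M1 × M2 from the start pair (q0, 0), following both machines on each input symbol, reaches 8 state pairs: (q0, 0), (q2, 0), (q1, 2), (q0, 2), (q6, 2), (q2, 2), (q4, 2), (q3, 2).
M1 accepts in {q3, q4, q5} and M2 accepts in {2}. The reachable pairs whose M1-component is accepting are (q4, 2), (q3, 2); in each of them the M2-component is accepting too, so the product for L(M1) \ L(M2) (M1-component accepting, M2-component rejecting) has no reachable accepting pair and the difference is empty.
Hence every string in L(M1) is also in L(M2).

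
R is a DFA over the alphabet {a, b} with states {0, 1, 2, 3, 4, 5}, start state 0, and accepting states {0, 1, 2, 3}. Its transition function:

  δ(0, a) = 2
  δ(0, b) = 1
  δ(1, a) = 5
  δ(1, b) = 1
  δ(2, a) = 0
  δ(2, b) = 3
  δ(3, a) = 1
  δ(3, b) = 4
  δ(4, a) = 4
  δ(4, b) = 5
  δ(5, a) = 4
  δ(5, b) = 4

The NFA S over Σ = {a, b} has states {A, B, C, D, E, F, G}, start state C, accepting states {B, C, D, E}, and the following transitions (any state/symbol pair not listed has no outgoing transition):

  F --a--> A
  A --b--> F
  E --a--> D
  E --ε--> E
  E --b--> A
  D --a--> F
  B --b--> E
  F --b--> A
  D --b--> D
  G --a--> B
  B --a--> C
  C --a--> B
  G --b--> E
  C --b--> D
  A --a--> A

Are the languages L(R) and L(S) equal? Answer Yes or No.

Exploring the product automaton R × S from the start pair (0, C), following both machines on each input symbol, reaches 6 state pairs: (0, C), (2, B), (1, D), (3, E), (5, F), (4, A).
R accepts in {0, 1, 2, 3} and S accepts in {B, C, D, E}. In every reachable pair the two components are either both accepting — (0, C), (2, B), (1, D), (3, E) — or both non-accepting, so no string is accepted by exactly one of the machines: L(R) \ L(S) and L(S) \ L(R) are both empty.
Hence every string is accepted by R iff it is accepted by S, and the two languages coincide.

Yes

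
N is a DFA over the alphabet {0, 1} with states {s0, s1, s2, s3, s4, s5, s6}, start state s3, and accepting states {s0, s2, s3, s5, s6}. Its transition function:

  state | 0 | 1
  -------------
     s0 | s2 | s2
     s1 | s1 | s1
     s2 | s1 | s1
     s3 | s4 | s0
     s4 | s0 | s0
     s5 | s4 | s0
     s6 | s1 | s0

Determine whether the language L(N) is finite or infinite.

finite

The useful states (reachable from s3 and able to reach an accepting state) are {s0, s2, s3, s4}.
Restricted to these states the transition graph has no cycle, so every accepting path has bounded length and L is finite.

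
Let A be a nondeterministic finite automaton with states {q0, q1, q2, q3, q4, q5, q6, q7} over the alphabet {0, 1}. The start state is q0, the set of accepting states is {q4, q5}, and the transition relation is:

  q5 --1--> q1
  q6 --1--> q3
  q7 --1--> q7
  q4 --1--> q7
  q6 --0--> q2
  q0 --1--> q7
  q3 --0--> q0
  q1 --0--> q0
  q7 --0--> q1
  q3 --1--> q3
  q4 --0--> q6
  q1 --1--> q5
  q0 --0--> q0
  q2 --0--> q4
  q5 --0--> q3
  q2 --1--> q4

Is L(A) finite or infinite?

infinite

State q0 is reachable from the start and can reach an accepting state, and it lies on the cycle q0 → q0.
Traversing that cycle any number of times yields accepted strings of unbounded length, so the language is infinite.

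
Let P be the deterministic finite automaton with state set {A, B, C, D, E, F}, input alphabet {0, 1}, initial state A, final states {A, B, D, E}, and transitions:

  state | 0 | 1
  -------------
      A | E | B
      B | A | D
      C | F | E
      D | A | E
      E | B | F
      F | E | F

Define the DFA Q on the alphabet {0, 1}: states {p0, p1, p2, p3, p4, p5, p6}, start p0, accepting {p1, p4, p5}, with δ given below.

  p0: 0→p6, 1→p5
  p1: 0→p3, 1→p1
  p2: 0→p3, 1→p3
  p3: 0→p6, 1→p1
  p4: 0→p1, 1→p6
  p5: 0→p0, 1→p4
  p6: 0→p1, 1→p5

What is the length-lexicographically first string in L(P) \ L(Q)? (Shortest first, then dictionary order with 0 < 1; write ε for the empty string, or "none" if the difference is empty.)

The empty string ε is accepted by P but not by Q.
Since ε is the unique shortest string, it is the required witness.

ε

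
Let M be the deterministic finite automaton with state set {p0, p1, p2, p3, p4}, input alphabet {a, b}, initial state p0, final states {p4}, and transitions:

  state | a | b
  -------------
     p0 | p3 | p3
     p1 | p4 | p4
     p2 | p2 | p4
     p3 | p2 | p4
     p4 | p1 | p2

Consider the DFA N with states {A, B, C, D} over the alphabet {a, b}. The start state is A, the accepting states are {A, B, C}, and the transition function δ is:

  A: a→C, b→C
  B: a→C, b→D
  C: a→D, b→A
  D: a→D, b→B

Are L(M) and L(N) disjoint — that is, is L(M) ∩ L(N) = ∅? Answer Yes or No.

No

The string ab is accepted by both M and N.
Hence L(M) ∩ L(N) ≠ ∅.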